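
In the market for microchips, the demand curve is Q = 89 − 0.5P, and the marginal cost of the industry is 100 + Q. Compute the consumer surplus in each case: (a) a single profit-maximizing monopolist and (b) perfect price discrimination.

Inverting demand: P = 178 − 2Q.
Monopoly sets MR = MC: 178 − 4Q = 100 + Q ⇒ Q = 15.6, P = 178 − 2·15.6 = 146.8.
CS = ½·(178 − 146.8)·15.6 = 243.36.
A perfectly discriminating monopolist sells every unit with P(Q) ≥ MC(Q), so output equals the competitive quantity Q = 26. Each buyer pays their reservation price, so CS = 0 and the firm captures all surplus.
CS = 0.

Monopoly: CS = 243.36; Perfect PD: CS = 0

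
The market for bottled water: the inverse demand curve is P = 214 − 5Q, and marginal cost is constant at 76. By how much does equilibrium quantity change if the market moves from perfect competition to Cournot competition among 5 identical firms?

Q falls by 4.6

Competitive firms price at marginal cost: P = 76, giving Q = 27.6.
In a 5-firm Cournot equilibrium, symmetry and the first-order condition give q = (214 − 76)/(30) = 4.6. So Q = 23 and P = 99.
Change in equilibrium quantity: 23 − 27.6 = −4.6.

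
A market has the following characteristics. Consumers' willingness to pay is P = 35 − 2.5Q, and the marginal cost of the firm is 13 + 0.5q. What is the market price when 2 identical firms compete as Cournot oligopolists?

Cournot with 2 identical firms: the symmetric best-response condition is 35 − 7.5q = 13 + 0.5q. Each firm produces q = 2.75, total output Q = 5.5, price P = 21.25.

P = 21.25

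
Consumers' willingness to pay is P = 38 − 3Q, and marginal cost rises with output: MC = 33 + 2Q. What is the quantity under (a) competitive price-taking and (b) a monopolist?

Competition: Q = 1; Monopoly: Q = 0.625

Competitive equilibrium sets price equal to marginal cost: 38 − 3Q = 33 + 2Q, so Q = 1 and P = 35.
Monopoly sets MR = MC: 38 − 6Q = 33 + 2Q ⇒ Q = 0.625, P = 38 − 3·0.625 = 36.125.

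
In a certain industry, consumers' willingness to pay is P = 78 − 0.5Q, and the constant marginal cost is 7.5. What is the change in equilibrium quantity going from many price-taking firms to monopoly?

Competitive firms price at marginal cost: P = 7.5, giving Q = 141.
Monopoly sets MR = MC: 78 − Q = 7.5 ⇒ Q = 70.5, P = 78 − 0.5·70.5 = 42.75.
Change in equilibrium quantity: 70.5 − 141 = −70.5.

Equilibrium quantity falls by 70.5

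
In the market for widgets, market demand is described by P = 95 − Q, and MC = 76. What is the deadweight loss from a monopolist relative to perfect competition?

Competitive firms price at marginal cost: P = 76, giving Q = 19.
The monopolist equates marginal revenue to marginal cost: 95 − 2Q = 76, so Q = 9.5. From demand, P = 85.5.
DWL is the triangle between Q = 9.5 and Q = 19: ½·(19 − 9.5)·(85.5 − 76) = 45.125.

DWL = 45.125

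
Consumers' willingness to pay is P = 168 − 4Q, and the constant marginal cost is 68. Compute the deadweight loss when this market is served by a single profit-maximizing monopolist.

DWL = 312.5

Under competition P = MC = 68, so Q = (168 − 68)/4 = 25.
A monopolist chooses Q where MR = MC. MR = 168 − 8Q; setting this equal to 68 gives Q = 12.5 and P = 118.
DWL is the triangle between Q = 12.5 and Q = 25: ½·(25 − 12.5)·(118 − 68) = 312.5.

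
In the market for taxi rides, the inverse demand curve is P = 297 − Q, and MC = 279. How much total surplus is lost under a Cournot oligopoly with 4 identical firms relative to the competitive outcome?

DWL = 6.48

Competitive firms price at marginal cost: P = 279, giving Q = 18.
In a 4-firm Cournot equilibrium, symmetry and the first-order condition give q = (297 − 279)/(5) = 3.6. So Q = 14.4 and P = 282.6.
DWL is the triangle between Q = 14.4 and Q = 18: ½·(18 − 14.4)·(282.6 − 279) = 6.48.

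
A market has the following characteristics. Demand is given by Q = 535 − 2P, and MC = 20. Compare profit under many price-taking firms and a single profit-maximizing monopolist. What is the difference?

Inverting demand: P = 267.5 − 0.5Q.
Competitive firms price at marginal cost: P = 20, giving Q = 495.
Profit = (20 − 20)·495 = 0.
A monopolist chooses Q where MR = MC. MR = 267.5 − Q; setting this equal to 20 gives Q = 247.5 and P = 143.75.
Profit = (143.75 − 20)·247.5 = 30628.125.
Change in profit: 30628.125 − 0 = 30628.125.

Profit rises by 30628.125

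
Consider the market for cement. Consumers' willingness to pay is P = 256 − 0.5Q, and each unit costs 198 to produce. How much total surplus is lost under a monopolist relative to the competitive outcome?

Under competition P = MC = 198, so Q = (256 − 198)/0.5 = 116.
A monopolist chooses Q where MR = MC. MR = 256 − Q; setting this equal to 198 gives Q = 58 and P = 227.
DWL is the triangle between Q = 58 and Q = 116: ½·(116 − 58)·(227 − 198) = 841.

DWL = 841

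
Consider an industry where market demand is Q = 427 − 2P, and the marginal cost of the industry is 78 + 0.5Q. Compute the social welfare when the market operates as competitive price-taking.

Inverting demand: P = 213.5 − 0.5Q.
Competitive equilibrium sets price equal to marginal cost: 213.5 − 0.5Q = 78 + 0.5Q, so Q = 135.5 and P = 145.75.
CS = ½·(213.5 − 145.75)·135.5 = 73441/16; PS = (145.75·135.5 − 78·135.5 − ½·0.5·135.5²) = 73441/16; TS = 9180.125.

TS = 9180.125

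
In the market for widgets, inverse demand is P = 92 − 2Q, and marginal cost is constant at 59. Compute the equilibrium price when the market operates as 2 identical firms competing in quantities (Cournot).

P = 70

In a 2-firm Cournot equilibrium, symmetry and the first-order condition give q = (92 − 59)/(6) = 5.5. So Q = 11 and P = 70.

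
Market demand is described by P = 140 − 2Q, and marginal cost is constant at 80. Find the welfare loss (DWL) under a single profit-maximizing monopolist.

Under competition P = MC = 80, so Q = (140 − 80)/2 = 30.
A monopolist chooses Q where MR = MC. MR = 140 − 4Q; setting this equal to 80 gives Q = 15 and P = 110.
DWL is the triangle between Q = 15 and Q = 30: ½·(30 − 15)·(110 − 80) = 225.

DWL = 225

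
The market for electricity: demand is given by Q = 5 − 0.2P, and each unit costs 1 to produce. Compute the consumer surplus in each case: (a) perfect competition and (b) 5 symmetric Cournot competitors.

Inverting demand: P = 25 − 5Q.
Competitive firms price at marginal cost: P = 1, giving Q = 4.8.
CS = ½·(25 − 1)·4.8 = 57.6.
In a 5-firm Cournot equilibrium, symmetry and the first-order condition give q = (25 − 1)/(30) = 0.8. So Q = 4 and P = 5.
CS = ½·(25 − 5)·4 = 40.

Competition: CS = 57.6; Cournot: CS = 40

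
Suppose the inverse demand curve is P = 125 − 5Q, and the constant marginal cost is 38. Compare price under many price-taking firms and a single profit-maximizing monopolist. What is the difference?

P rises by 43.5

Perfect competition: P = MC = 38, so 125 − 5Q = 38 and Q = 17.4.
A monopolist chooses Q where MR = MC. MR = 125 − 10Q; setting this equal to 38 gives Q = 8.7 and P = 81.5.
Change in price: 81.5 − 38 = 43.5.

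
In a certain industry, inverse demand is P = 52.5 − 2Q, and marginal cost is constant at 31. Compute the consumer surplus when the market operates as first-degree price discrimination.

A perfectly discriminating monopolist sells every unit with P(Q) ≥ MC(Q), so output equals the competitive quantity Q = 10.75. Each buyer pays their reservation price, so CS = 0 and the firm captures all surplus.
CS = 0.

CS = 0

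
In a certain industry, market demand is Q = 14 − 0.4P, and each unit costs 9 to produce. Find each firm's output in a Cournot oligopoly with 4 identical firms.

q_i = 2.08

Inverting demand: P = 35 − 2.5Q.
In a 4-firm Cournot equilibrium, symmetry and the first-order condition give q = (35 − 9)/(12.5) = 2.08. So Q = 8.32 and P = 14.2.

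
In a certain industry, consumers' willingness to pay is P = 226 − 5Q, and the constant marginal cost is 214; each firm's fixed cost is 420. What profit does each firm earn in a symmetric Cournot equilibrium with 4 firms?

π_i = −418.848

In a 4-firm Cournot equilibrium, symmetry and the first-order condition give q = (226 − 214)/(25) = 0.48. So Q = 1.92 and P = 216.4.
Each firm's profit = (216.4 − 214)·0.48 − 420 = −418.848.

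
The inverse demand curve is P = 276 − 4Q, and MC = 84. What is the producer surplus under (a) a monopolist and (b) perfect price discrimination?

Monopoly: PS = 2304; Perfect PD: PS = 4608

Monopoly sets MR = MC: 276 − 8Q = 84 ⇒ Q = 24, P = 276 − 4·24 = 180.
PS = (180 − 84)·24 = 2304.
A perfectly discriminating monopolist sells every unit with P(Q) ≥ MC(Q), so output equals the competitive quantity Q = 48. Each buyer pays their reservation price, so CS = 0 and the firm captures all surplus.
PS = ½·(276 − 84)·48 = 4608.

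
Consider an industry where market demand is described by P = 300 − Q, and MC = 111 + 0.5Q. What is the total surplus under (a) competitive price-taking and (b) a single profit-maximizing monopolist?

Competitive equilibrium sets price equal to marginal cost: 300 − Q = 111 + 0.5Q, so Q = 126 and P = 174.
CS = ½·(300 − 174)·126 = 7938; PS = (174·126 − 111·126 − ½·0.5·126²) = 3969; TS = 11907.
A monopolist chooses Q where MR = MC. MR = 300 − 2Q; setting this equal to 111 + 0.5Q gives Q = 75.6 and P = 224.4.
CS = ½·(300 − 224.4)·75.6 = 2857.68; PS = (224.4·75.6 − 111·75.6 − ½·0.5·75.6²) = 7144.2; TS = 10001.88.

Competition: TS = 11907; Monopoly: TS = 10001.88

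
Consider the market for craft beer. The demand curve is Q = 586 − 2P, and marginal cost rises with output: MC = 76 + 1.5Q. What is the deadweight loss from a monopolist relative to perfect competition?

Inverting demand: P = 293 − 0.5Q.
Competitive equilibrium sets price equal to marginal cost: 293 − 0.5Q = 76 + 1.5Q, so Q = 108.5 and P = 238.75.
A monopolist chooses Q where MR = MC. MR = 293 − Q; setting this equal to 76 + 1.5Q gives Q = 86.8 and P = 249.6.
CS = ½·(293 − 238.75)·108.5 = 47089/16; PS = (238.75·108.5 − 76·108.5 − ½·1.5·108.5²) = 141267/16; TS = 11772.25.
CS = ½·(293 − 249.6)·86.8 = 1883.56; PS = (249.6·86.8 − 76·86.8 − ½·1.5·86.8²) = 9417.8; TS = 11301.36.
DWL = 11772.25 − 11301.36 = 470.89.

DWL = 470.89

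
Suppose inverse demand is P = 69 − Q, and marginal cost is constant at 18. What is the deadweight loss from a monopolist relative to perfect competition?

Competitive firms price at marginal cost: P = 18, giving Q = 51.
Monopoly sets MR = MC: 69 − 2Q = 18 ⇒ Q = 25.5, P = 69 − 25.5 = 43.5.
DWL is the triangle between Q = 25.5 and Q = 51: ½·(51 − 25.5)·(43.5 − 18) = 325.125.

DWL = 325.125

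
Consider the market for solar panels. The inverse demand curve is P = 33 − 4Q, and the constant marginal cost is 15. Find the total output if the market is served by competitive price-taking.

Q = 4.5

Competitive firms price at marginal cost: P = 15, giving Q = 4.5.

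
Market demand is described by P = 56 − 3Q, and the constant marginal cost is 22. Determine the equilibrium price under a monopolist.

Monopoly sets MR = MC: 56 − 6Q = 22 ⇒ Q = 17/3, P = 56 − 3·17/3 = 39.

P = 39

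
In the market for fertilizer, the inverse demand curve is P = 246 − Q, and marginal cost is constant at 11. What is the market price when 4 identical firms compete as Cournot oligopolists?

P = 58

In a 4-firm Cournot equilibrium, symmetry and the first-order condition give q = (246 − 11)/(5) = 47. So Q = 188 and P = 58.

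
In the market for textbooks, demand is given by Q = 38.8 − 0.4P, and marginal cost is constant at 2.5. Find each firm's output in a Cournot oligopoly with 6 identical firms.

q_i = 5.4

Inverting demand: P = 97 − 2.5Q.
In a 6-firm Cournot equilibrium, symmetry and the first-order condition give q = (97 − 2.5)/(17.5) = 5.4. So Q = 32.4 and P = 16.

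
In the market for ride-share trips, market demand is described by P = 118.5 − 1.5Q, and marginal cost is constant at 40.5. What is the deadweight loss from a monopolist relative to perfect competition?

Under competition P = MC = 40.5, so Q = (118.5 − 40.5)/1.5 = 52.
The monopolist equates marginal revenue to marginal cost: 118.5 − 3Q = 40.5, so Q = 26. From demand, P = 79.5.
DWL is the triangle between Q = 26 and Q = 52: ½·(52 − 26)·(79.5 − 40.5) = 507.

DWL = 507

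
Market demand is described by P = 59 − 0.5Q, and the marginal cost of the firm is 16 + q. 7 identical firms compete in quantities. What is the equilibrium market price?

With 7 symmetric Cournot firms, each firm's FOC gives 59 − 4q = 16 + q, so q = 8.6, Q = 7·8.6 = 60.2, and P = 28.9.

P = 28.9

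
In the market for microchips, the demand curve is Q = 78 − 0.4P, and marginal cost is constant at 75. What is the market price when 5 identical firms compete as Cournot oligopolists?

Inverting demand: P = 195 − 2.5Q.
Cournot with 5 identical firms: the symmetric best-response condition is 195 − 15q = 75. Each firm produces q = 8, total output Q = 40, price P = 95.

P = 95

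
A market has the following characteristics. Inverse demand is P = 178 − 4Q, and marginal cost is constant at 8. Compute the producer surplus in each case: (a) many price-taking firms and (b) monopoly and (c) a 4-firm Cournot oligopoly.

Perfect competition: P = MC = 8, so 178 − 4Q = 8 and Q = 42.5.
PS = (8 − 8)·42.5 = 0.
The monopolist equates marginal revenue to marginal cost: 178 − 8Q = 8, so Q = 21.25. From demand, P = 93.
PS = (93 − 8)·21.25 = 1806.25.
With 4 symmetric Cournot firms, each firm's FOC gives 178 − 20q = 8, so q = 8.5, Q = 4·8.5 = 34, and P = 42.
PS = (42 − 8)·34 = 1156.

Competition: PS = 0; Monopoly: PS = 1806.25; Cournot: PS = 1156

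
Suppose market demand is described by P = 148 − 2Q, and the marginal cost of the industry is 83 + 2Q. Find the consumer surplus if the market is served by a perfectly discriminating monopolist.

A perfectly discriminating monopolist sells every unit with P(Q) ≥ MC(Q), so output equals the competitive quantity Q = 16.25. Each buyer pays their reservation price, so CS = 0 and the firm captures all surplus.
CS = 0.

CS = 0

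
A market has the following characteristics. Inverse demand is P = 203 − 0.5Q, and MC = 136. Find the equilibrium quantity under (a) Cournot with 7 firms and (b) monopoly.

Cournot: Q = 117.25; Monopoly: Q = 67

In a 7-firm Cournot equilibrium, symmetry and the first-order condition give q = (203 − 136)/(4) = 16.75. So Q = 117.25 and P = 144.375.
The monopolist equates marginal revenue to marginal cost: 203 − Q = 136, so Q = 67. From demand, P = 169.5.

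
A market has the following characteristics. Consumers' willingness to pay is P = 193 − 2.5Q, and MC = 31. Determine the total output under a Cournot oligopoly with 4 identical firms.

Q = 51.84

In a 4-firm Cournot equilibrium, symmetry and the first-order condition give q = (193 − 31)/(12.5) = 12.96. So Q = 51.84 and P = 63.4.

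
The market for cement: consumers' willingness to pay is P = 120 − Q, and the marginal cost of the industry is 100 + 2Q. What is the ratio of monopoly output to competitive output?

Monopoly sets MR = MC: 120 − 2Q = 100 + 2Q ⇒ Q = 5, P = 120 − 5 = 115.
Competitive equilibrium sets price equal to marginal cost: 120 − Q = 100 + 2Q, so Q = 20/3 and P = 340/3.
Ratio Q_m/Q_c = 5/(20/3) = 0.75.

Q_m/Q_c = 0.75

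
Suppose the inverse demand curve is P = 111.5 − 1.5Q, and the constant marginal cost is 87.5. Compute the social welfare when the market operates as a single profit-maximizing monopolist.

TS = 144

The monopolist equates marginal revenue to marginal cost: 111.5 − 3Q = 87.5, so Q = 8. From demand, P = 99.5.
CS = ½·(111.5 − 99.5)·8 = 48; PS = (99.5 − 87.5)·8 = 96; TS = 144.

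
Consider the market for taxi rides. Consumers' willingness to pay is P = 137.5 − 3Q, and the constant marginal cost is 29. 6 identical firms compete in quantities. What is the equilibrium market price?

P = 44.5

With 6 symmetric Cournot firms, each firm's FOC gives 137.5 − 21q = 29, so q = 31/6, Q = 6·31/6 = 31, and P = 44.5.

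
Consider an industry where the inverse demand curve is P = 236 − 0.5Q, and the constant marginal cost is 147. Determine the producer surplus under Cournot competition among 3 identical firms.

PS = 2970.375

Cournot with 3 identical firms: the symmetric best-response condition is 236 − 2q = 147. Each firm produces q = 44.5, total output Q = 133.5, price P = 169.25.
PS = (169.25 − 147)·133.5 = 2970.375.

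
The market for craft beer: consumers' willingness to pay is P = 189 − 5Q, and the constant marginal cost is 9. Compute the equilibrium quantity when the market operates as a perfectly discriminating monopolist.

Q = 36

Under first-degree price discrimination the firm charges each unit its demand price and produces up to where P = MC, i.e. Q = 36. Consumer surplus is zero; producer surplus equals total surplus.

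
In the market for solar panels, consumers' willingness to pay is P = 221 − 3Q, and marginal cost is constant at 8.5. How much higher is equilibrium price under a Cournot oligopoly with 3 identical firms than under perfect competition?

Competitive firms price at marginal cost: P = 8.5, giving Q = 425/6.
With 3 symmetric Cournot firms, each firm's FOC gives 221 − 12q = 8.5, so q = 425/24, Q = 3·425/24 = 53.125, and P = 61.625.
Change in equilibrium price: 61.625 − 8.5 = 53.125.

P rises by 53.125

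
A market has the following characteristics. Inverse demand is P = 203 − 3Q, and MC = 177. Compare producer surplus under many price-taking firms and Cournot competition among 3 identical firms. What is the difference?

Under competition P = MC = 177, so Q = (203 − 177)/3 = 26/3.
PS = (177 − 177)·26/3 = 0.
Cournot with 3 identical firms: the symmetric best-response condition is 203 − 12q = 177. Each firm produces q = 13/6, total output Q = 6.5, price P = 183.5.
PS = (183.5 − 177)·6.5 = 42.25.
Change in producer surplus: 42.25 − 0 = 42.25.

PS rises by 42.25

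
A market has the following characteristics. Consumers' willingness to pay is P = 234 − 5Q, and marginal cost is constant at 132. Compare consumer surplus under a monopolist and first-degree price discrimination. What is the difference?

CS falls by 260.1

A monopolist chooses Q where MR = MC. MR = 234 − 10Q; setting this equal to 132 gives Q = 10.2 and P = 183.
CS = ½·(234 − 183)·10.2 = 260.1.
Under first-degree price discrimination the firm charges each unit its demand price and produces up to where P = MC, i.e. Q = 20.4. Consumer surplus is zero; producer surplus equals total surplus.
CS = 0.
Change in consumer surplus: 0 − 260.1 = −260.1.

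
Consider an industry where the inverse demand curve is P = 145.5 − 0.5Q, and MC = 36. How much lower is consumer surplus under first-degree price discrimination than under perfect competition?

CS falls by 11990.25

Under competition P = MC = 36, so Q = (145.5 − 36)/0.5 = 219.
CS = ½·(145.5 − 36)·219 = 11990.25.
A perfectly discriminating monopolist sells every unit with P(Q) ≥ MC(Q), so output equals the competitive quantity Q = 219. Each buyer pays their reservation price, so CS = 0 and the firm captures all surplus.
CS = 0.
Change in consumer surplus: 0 − 11990.25 = −11990.25.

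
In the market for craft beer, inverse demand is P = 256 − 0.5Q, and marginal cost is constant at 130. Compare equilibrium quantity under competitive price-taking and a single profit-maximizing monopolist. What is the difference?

Equilibrium quantity falls by 126

Perfect competition: P = MC = 130, so 256 − 0.5Q = 130 and Q = 252.
A monopolist chooses Q where MR = MC. MR = 256 − Q; setting this equal to 130 gives Q = 126 and P = 193.
Change in equilibrium quantity: 126 − 252 = −126.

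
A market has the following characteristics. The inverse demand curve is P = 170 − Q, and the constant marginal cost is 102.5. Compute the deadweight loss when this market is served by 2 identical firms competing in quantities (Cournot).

DWL = 253.125

Perfect competition: P = MC = 102.5, so 170 − Q = 102.5 and Q = 67.5.
Cournot with 2 identical firms: the symmetric best-response condition is 170 − 3q = 102.5. Each firm produces q = 22.5, total output Q = 45, price P = 125.
DWL is the triangle between Q = 45 and Q = 67.5: ½·(67.5 − 45)·(125 − 102.5) = 253.125.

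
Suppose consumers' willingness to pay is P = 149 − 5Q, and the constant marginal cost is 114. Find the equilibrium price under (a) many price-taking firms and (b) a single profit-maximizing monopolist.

Perfect competition: P = MC = 114, so 149 − 5Q = 114 and Q = 7.
A monopolist chooses Q where MR = MC. MR = 149 − 10Q; setting this equal to 114 gives Q = 3.5 and P = 131.5.

Competition: P = 114; Monopoly: P = 131.5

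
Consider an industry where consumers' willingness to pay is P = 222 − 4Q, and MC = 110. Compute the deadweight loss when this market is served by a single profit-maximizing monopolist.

DWL = 392

Under competition P = MC = 110, so Q = (222 − 110)/4 = 28.
Monopoly sets MR = MC: 222 − 8Q = 110 ⇒ Q = 14, P = 222 − 4·14 = 166.
DWL is the triangle between Q = 14 and Q = 28: ½·(28 − 14)·(166 − 110) = 392.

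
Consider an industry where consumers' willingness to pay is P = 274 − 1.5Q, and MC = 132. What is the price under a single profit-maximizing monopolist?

The monopolist equates marginal revenue to marginal cost: 274 − 3Q = 132, so Q = 142/3. From demand, P = 203.

P = 203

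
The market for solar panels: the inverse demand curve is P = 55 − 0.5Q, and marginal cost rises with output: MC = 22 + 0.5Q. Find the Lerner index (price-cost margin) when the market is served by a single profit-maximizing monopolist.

Monopoly sets MR = MC: 55 − Q = 22 + 0.5Q ⇒ Q = 22, P = 55 − 0.5·22 = 44.
Lerner index = (P − MC)/P = (44 − 33)/44 = 0.25.

Lerner index = 0.25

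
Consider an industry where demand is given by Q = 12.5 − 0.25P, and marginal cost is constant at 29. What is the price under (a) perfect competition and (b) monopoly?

Inverting demand: P = 50 − 4Q.
Competitive firms price at marginal cost: P = 29, giving Q = 5.25.
The monopolist equates marginal revenue to marginal cost: 50 − 8Q = 29, so Q = 2.625. From demand, P = 39.5.

Competition: P = 29; Monopoly: P = 39.5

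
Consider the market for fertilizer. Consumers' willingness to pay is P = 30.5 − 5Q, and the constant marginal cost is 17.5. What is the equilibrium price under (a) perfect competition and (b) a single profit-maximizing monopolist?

Competitive firms price at marginal cost: P = 17.5, giving Q = 2.6.
Monopoly sets MR = MC: 30.5 − 10Q = 17.5 ⇒ Q = 1.3, P = 30.5 − 5·1.3 = 24.

Competition: P = 17.5; Monopoly: P = 24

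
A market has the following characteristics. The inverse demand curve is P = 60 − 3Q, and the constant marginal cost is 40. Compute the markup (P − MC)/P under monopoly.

Lerner index = 0.2

A monopolist chooses Q where MR = MC. MR = 60 − 6Q; setting this equal to 40 gives Q = 10/3 and P = 50.
Lerner index = (P − MC)/P = (50 − 40)/50 = 0.2.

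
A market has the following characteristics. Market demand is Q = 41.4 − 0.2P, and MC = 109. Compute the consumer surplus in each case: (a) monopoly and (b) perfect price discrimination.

Monopoly: CS = 240.1; Perfect PD: CS = 0

Inverting demand: P = 207 − 5Q.
A monopolist chooses Q where MR = MC. MR = 207 − 10Q; setting this equal to 109 gives Q = 9.8 and P = 158.
CS = ½·(207 − 158)·9.8 = 240.1.
A perfectly discriminating monopolist sells every unit with P(Q) ≥ MC(Q), so output equals the competitive quantity Q = 19.6. Each buyer pays their reservation price, so CS = 0 and the firm captures all surplus.
CS = 0.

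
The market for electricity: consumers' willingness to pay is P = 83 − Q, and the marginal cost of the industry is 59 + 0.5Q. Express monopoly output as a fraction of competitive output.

Q_m/Q_c = 0.6

Monopoly sets MR = MC: 83 − 2Q = 59 + 0.5Q ⇒ Q = 9.6, P = 83 − 9.6 = 73.4.
Competitive equilibrium sets price equal to marginal cost: 83 − Q = 59 + 0.5Q, so Q = 16 and P = 67.
Ratio Q_m/Q_c = 9.6/16 = 0.6.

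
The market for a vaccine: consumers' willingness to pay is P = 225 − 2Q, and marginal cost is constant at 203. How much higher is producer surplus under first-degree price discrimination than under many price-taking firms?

PS rises by 121

Under competition P = MC = 203, so Q = (225 − 203)/2 = 11.
PS = (203 − 203)·11 = 0.
With perfect price discrimination, output is the efficient level Q = 11 (where demand meets MC), but every buyer pays their willingness to pay: CS = 0 and PS = total surplus.
PS = ½·(225 − 203)·11 = 121.
Change in producer surplus: 121 − 0 = 121.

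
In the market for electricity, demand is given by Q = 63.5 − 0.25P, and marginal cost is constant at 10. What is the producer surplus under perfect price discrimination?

Inverting demand: P = 254 − 4Q.
A perfectly discriminating monopolist sells every unit with P(Q) ≥ MC(Q), so output equals the competitive quantity Q = 61. Each buyer pays their reservation price, so CS = 0 and the firm captures all surplus.
PS = ½·(254 − 10)·61 = 7442.

PS = 7442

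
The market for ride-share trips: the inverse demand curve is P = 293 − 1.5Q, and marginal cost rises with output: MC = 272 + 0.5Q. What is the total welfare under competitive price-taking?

Competitive equilibrium sets price equal to marginal cost: 293 − 1.5Q = 272 + 0.5Q, so Q = 10.5 and P = 277.25.
CS = ½·(293 − 277.25)·10.5 = 1323/16; PS = (277.25·10.5 − 272·10.5 − ½·0.5·10.5²) = 441/16; TS = 110.25.

TS = 110.25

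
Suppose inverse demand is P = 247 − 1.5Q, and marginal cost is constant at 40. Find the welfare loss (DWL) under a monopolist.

DWL = 3570.75

Under competition P = MC = 40, so Q = (247 − 40)/1.5 = 138.
The monopolist equates marginal revenue to marginal cost: 247 − 3Q = 40, so Q = 69. From demand, P = 143.5.
DWL is the triangle between Q = 69 and Q = 138: ½·(138 − 69)·(143.5 − 40) = 3570.75.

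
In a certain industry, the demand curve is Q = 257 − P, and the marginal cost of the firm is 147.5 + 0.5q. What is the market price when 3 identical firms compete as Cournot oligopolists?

P = 184

Inverting demand: P = 257 − Q.
In a 3-firm Cournot equilibrium, symmetry and the first-order condition give q = (257 − 147.5)/(4.5) = 73/3. So Q = 73 and P = 184.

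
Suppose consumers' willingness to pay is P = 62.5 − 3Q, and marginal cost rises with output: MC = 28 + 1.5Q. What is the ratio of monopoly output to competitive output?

Q_m/Q_c = 0.6

The monopolist equates marginal revenue to marginal cost: 62.5 − 6Q = 28 + 1.5Q, so Q = 4.6. From demand, P = 48.7.
Competitive equilibrium sets price equal to marginal cost: 62.5 − 3Q = 28 + 1.5Q, so Q = 23/3 and P = 39.5.
Ratio Q_m/Q_c = 4.6/(23/3) = 0.6.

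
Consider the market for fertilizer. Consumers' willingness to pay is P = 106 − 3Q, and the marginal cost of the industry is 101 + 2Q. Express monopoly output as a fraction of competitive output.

Q_m/Q_c = 0.625

Monopoly sets MR = MC: 106 − 6Q = 101 + 2Q ⇒ Q = 0.625, P = 106 − 3·0.625 = 104.125.
Under competition P = MC: 106 − 3Q = 101 + 2Q ⇒ Q = 1, P = 103.
Ratio Q_m/Q_c = 0.625/1 = 0.625.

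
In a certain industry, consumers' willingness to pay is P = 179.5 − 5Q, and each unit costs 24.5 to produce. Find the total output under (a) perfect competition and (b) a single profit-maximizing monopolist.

Competition: Q = 31; Monopoly: Q = 15.5

Perfect competition: P = MC = 24.5, so 179.5 − 5Q = 24.5 and Q = 31.
Monopoly sets MR = MC: 179.5 − 10Q = 24.5 ⇒ Q = 15.5, P = 179.5 − 5·15.5 = 102.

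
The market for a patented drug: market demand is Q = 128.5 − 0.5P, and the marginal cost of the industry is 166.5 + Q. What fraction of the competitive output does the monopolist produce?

Q_m/Q_c = 0.6

Inverting demand: P = 257 − 2Q.
A monopolist chooses Q where MR = MC. MR = 257 − 4Q; setting this equal to 166.5 + Q gives Q = 18.1 and P = 220.8.
Competitive equilibrium sets price equal to marginal cost: 257 − 2Q = 166.5 + Q, so Q = 181/6 and P = 590/3.
Ratio Q_m/Q_c = 18.1/(181/6) = 0.6.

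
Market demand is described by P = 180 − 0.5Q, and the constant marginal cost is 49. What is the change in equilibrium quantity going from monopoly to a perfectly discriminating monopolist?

The monopolist equates marginal revenue to marginal cost: 180 − Q = 49, so Q = 131. From demand, P = 114.5.
With perfect price discrimination, output is the efficient level Q = 262 (where demand meets MC), but every buyer pays their willingness to pay: CS = 0 and PS = total surplus.
Change in equilibrium quantity: 262 − 131 = 131.

Equilibrium quantity rises by 131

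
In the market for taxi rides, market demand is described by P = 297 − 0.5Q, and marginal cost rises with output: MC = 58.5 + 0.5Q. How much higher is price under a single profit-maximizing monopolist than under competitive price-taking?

Price rises by 39.75

Competitive equilibrium sets price equal to marginal cost: 297 − 0.5Q = 58.5 + 0.5Q, so Q = 238.5 and P = 177.75.
Monopoly sets MR = MC: 297 − Q = 58.5 + 0.5Q ⇒ Q = 159, P = 297 − 0.5·159 = 217.5.
Change in price: 217.5 − 177.75 = 39.75.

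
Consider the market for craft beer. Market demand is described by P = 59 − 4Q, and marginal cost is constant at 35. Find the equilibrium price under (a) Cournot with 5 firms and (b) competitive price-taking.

With 5 symmetric Cournot firms, each firm's FOC gives 59 − 24q = 35, so q = 1, Q = 5·1 = 5, and P = 39.
Perfect competition: P = MC = 35, so 59 − 4Q = 35 and Q = 6.

Cournot: P = 39; Competition: P = 35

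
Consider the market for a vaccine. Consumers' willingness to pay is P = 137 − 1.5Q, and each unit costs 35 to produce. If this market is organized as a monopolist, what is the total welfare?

A monopolist chooses Q where MR = MC. MR = 137 − 3Q; setting this equal to 35 gives Q = 34 and P = 86.
CS = ½·(137 − 86)·34 = 867; PS = (86 − 35)·34 = 1734; TS = 2601.

TS = 2601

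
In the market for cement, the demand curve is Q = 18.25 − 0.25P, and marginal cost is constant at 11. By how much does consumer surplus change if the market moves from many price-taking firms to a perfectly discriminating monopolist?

Inverting demand: P = 73 − 4Q.
Competitive firms price at marginal cost: P = 11, giving Q = 15.5.
CS = ½·(73 − 11)·15.5 = 480.5.
With perfect price discrimination, output is the efficient level Q = 15.5 (where demand meets MC), but every buyer pays their willingness to pay: CS = 0 and PS = total surplus.
CS = 0.
Change in consumer surplus: 0 − 480.5 = −480.5.

CS falls by 480.5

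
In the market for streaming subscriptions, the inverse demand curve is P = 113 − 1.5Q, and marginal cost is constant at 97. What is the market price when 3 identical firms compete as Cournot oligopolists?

Cournot with 3 identical firms: the symmetric best-response condition is 113 − 6q = 97. Each firm produces q = 8/3, total output Q = 8, price P = 101.

P = 101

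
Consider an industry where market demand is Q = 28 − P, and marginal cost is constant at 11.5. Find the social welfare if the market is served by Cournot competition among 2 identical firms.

TS = 121

Inverting demand: P = 28 − Q.
In a 2-firm Cournot equilibrium, symmetry and the first-order condition give q = (28 − 11.5)/(3) = 5.5. So Q = 11 and P = 17.
CS = ½·(28 − 17)·11 = 60.5; PS = (17 − 11.5)·11 = 60.5; TS = 121.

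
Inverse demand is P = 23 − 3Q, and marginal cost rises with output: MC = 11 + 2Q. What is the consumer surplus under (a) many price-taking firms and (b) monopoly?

Under competition P = MC: 23 − 3Q = 11 + 2Q ⇒ Q = 2.4, P = 15.8.
CS = ½·(23 − 15.8)·2.4 = 8.64.
A monopolist chooses Q where MR = MC. MR = 23 − 6Q; setting this equal to 11 + 2Q gives Q = 1.5 and P = 18.5.
CS = ½·(23 − 18.5)·1.5 = 3.375.

Competition: CS = 8.64; Monopoly: CS = 3.375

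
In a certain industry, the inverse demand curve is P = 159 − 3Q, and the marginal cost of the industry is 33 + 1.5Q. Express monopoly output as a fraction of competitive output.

The monopolist equates marginal revenue to marginal cost: 159 − 6Q = 33 + 1.5Q, so Q = 16.8. From demand, P = 108.6.
Competitive equilibrium sets price equal to marginal cost: 159 − 3Q = 33 + 1.5Q, so Q = 28 and P = 75.
Ratio Q_m/Q_c = 16.8/28 = 0.6.

Q_m/Q_c = 0.6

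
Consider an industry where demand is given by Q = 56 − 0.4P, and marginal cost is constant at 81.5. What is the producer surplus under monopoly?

Inverting demand: P = 140 − 2.5Q.
The monopolist equates marginal revenue to marginal cost: 140 − 5Q = 81.5, so Q = 11.7. From demand, P = 110.75.
PS = (110.75 − 81.5)·11.7 = 342.225.

PS = 342.225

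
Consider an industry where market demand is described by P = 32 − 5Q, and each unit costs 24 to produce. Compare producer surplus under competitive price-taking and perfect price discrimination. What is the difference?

Competitive firms price at marginal cost: P = 24, giving Q = 1.6.
PS = (24 − 24)·1.6 = 0.
With perfect price discrimination, output is the efficient level Q = 1.6 (where demand meets MC), but every buyer pays their willingness to pay: CS = 0 and PS = total surplus.
PS = ½·(32 − 24)·1.6 = 6.4.
Change in producer surplus: 6.4 − 0 = 6.4.

PS rises by 6.4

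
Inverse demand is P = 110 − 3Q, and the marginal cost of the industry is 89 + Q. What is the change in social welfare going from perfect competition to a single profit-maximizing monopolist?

TS falls by 10.125

Competitive equilibrium sets price equal to marginal cost: 110 − 3Q = 89 + Q, so Q = 5.25 and P = 94.25.
CS = ½·(110 − 94.25)·5.25 = 1323/32; PS = (94.25·5.25 − 89·5.25 − ½·1·5.25²) = 441/32; TS = 55.125.
Monopoly sets MR = MC: 110 − 6Q = 89 + Q ⇒ Q = 3, P = 110 − 3·3 = 101.
CS = ½·(110 − 101)·3 = 13.5; PS = (101·3 − 89·3 − ½·1·3²) = 31.5; TS = 45.
Change in social welfare: 45 − 55.125 = −10.125.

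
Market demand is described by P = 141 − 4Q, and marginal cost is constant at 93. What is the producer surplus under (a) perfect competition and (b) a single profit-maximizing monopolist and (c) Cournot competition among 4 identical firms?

Competition: PS = 0; Monopoly: PS = 144; Cournot: PS = 92.16

Under competition P = MC = 93, so Q = (141 − 93)/4 = 12.
PS = (93 − 93)·12 = 0.
The monopolist equates marginal revenue to marginal cost: 141 − 8Q = 93, so Q = 6. From demand, P = 117.
PS = (117 − 93)·6 = 144.
In a 4-firm Cournot equilibrium, symmetry and the first-order condition give q = (141 − 93)/(20) = 2.4. So Q = 9.6 and P = 102.6.
PS = (102.6 − 93)·9.6 = 92.16.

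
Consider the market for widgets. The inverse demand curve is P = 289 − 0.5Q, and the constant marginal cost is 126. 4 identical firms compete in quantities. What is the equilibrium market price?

P = 158.6

In a 4-firm Cournot equilibrium, symmetry and the first-order condition give q = (289 − 126)/(2.5) = 65.2. So Q = 260.8 and P = 158.6.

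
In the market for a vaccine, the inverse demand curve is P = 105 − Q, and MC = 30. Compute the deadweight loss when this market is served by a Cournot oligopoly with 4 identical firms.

DWL = 112.5

Under competition P = MC = 30, so Q = (105 − 30)/1 = 75.
With 4 symmetric Cournot firms, each firm's FOC gives 105 − 5q = 30, so q = 15, Q = 4·15 = 60, and P = 45.
DWL is the triangle between Q = 60 and Q = 75: ½·(75 − 60)·(45 − 30) = 112.5.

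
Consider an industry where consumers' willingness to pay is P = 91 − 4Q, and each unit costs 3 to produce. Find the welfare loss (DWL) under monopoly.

Perfect competition: P = MC = 3, so 91 − 4Q = 3 and Q = 22.
The monopolist equates marginal revenue to marginal cost: 91 − 8Q = 3, so Q = 11. From demand, P = 47.
DWL is the triangle between Q = 11 and Q = 22: ½·(22 − 11)·(47 − 3) = 242.

DWL = 242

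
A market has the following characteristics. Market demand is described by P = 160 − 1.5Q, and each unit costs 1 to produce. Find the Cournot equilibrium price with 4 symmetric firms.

With 4 symmetric Cournot firms, each firm's FOC gives 160 − 7.5q = 1, so q = 21.2, Q = 4·21.2 = 84.8, and P = 32.8.

P = 32.8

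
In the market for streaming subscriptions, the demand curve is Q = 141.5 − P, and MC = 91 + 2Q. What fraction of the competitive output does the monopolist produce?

Inverting demand: P = 141.5 − Q.
A monopolist chooses Q where MR = MC. MR = 141.5 − 2Q; setting this equal to 91 + 2Q gives Q = 12.625 and P = 128.875.
Under competition P = MC: 141.5 − Q = 91 + 2Q ⇒ Q = 101/6, P = 374/3.
Ratio Q_m/Q_c = 12.625/(101/6) = 0.75.

Q_m/Q_c = 0.75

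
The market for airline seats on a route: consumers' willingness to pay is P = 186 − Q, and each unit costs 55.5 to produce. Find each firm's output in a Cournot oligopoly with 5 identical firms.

q_i = 21.75

Cournot with 5 identical firms: the symmetric best-response condition is 186 − 6q = 55.5. Each firm produces q = 21.75, total output Q = 108.75, price P = 77.25.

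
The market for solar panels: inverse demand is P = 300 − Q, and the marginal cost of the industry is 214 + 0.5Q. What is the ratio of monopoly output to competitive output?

Q_m/Q_c = 0.6

Monopoly sets MR = MC: 300 − 2Q = 214 + 0.5Q ⇒ Q = 34.4, P = 300 − 34.4 = 265.6.
Competitive equilibrium sets price equal to marginal cost: 300 − Q = 214 + 0.5Q, so Q = 172/3 and P = 728/3.
Ratio Q_m/Q_c = 34.4/(172/3) = 0.6.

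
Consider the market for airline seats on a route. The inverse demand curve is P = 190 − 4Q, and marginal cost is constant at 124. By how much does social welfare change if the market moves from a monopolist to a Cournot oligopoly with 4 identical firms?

TS rises by 114.345

A monopolist chooses Q where MR = MC. MR = 190 − 8Q; setting this equal to 124 gives Q = 8.25 and P = 157.
CS = ½·(190 − 157)·8.25 = 136.125; PS = (157 − 124)·8.25 = 272.25; TS = 408.375.
With 4 symmetric Cournot firms, each firm's FOC gives 190 − 20q = 124, so q = 3.3, Q = 4·3.3 = 13.2, and P = 137.2.
CS = ½·(190 − 137.2)·13.2 = 348.48; PS = (137.2 − 124)·13.2 = 174.24; TS = 522.72.
Change in social welfare: 522.72 − 408.375 = 114.345.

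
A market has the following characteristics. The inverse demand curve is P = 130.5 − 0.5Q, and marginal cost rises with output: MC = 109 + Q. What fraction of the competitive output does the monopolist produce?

Monopoly sets MR = MC: 130.5 − Q = 109 + Q ⇒ Q = 10.75, P = 130.5 − 0.5·10.75 = 125.125.
Competitive equilibrium sets price equal to marginal cost: 130.5 − 0.5Q = 109 + Q, so Q = 43/3 and P = 370/3.
Ratio Q_m/Q_c = 10.75/(43/3) = 0.75.

Q_m/Q_c = 0.75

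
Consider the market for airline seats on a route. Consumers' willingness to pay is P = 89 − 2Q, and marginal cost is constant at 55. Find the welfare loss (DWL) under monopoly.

Competitive firms price at marginal cost: P = 55, giving Q = 17.
A monopolist chooses Q where MR = MC. MR = 89 − 4Q; setting this equal to 55 gives Q = 8.5 and P = 72.
DWL is the triangle between Q = 8.5 and Q = 17: ½·(17 − 8.5)·(72 − 55) = 72.25.

DWL = 72.25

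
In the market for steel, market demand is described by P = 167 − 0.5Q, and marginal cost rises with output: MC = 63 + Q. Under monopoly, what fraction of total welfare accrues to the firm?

PS/TS = 0.8

The monopolist equates marginal revenue to marginal cost: 167 − Q = 63 + Q, so Q = 52. From demand, P = 141.
CS = ½·(167 − 141)·52 = 676.
PS = P·Q − VC(Q) = 141·52 − (63·52 + ½·1·52²) = 2704.
Share captured = PS/TS = 2704/3380 = 0.8.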